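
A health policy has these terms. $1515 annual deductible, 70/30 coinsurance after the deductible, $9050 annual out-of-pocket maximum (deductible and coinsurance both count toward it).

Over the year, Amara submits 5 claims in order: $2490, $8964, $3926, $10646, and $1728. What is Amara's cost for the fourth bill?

$3193.80

Bill 1, $2490: $1515 to deductible, leaving $975; patient's 30% is $292.50. Patient owes $1807.50 (running OOP $1807.50).
Bill 2, $8964: 30% coinsurance on $8964 = $2689.20. Patient pays $2689.20; OOP now $4496.70.
Bill 3, $3926: deductible already satisfied, so patient's share is 30% × $3926 = $1177.80. Cost to patient: $1177.80. OOP to date $5674.50.
Bill 4, $10646: deductible met; 30% of $10646 = $3193.80. Cost to patient: $3193.80. OOP to date $8868.30.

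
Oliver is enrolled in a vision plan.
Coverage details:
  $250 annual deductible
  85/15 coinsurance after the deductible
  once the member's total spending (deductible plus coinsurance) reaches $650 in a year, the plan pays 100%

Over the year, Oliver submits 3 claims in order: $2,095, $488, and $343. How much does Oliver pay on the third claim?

#1 ($2,095): $250 to deductible, leaving $1,845; 15% of $1,845 = $276.75. Member pays $526.75; OOP now $526.75.
#2 ($488): deductible already satisfied, so member's share is 15% × $488 = $73.20. Member pays $73.20; OOP now $599.95.
#3 ($343): deductible already satisfied, so member's share is 15% × $343 = $51.45. Adding that to $599.95 gives $651.40, past the $650 cap; member pays only $650 − $599.95 = $50.05.

$50.05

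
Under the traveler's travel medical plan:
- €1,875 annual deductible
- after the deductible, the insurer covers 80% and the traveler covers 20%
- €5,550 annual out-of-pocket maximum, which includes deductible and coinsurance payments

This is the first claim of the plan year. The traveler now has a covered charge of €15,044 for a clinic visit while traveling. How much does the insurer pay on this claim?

The full €1,875 deductible is still open; €1,875 of this bill applies to it.
The remaining €13,169 (= €15,044 − €1,875) moves to coinsurance.
Coinsurance: €13,169 × 20% = €2,633.80.
So the traveler owes €1,875 + €2,633.80 = €4,508.80 before any cap.
Year-to-date out-of-pocket becomes €0 + €4,508.80 = €4,508.80, still under the €5,550 maximum, so no cap applies.
The plan picks up €15,044 − €4,508.80 = €10,535.20.

€10,535.20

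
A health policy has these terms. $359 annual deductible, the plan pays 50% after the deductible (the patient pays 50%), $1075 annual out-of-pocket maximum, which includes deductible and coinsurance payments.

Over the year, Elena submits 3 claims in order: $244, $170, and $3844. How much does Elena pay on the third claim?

$688.50

Bill 1, $244: fully absorbed by the deductible. Patient owes $244 (running OOP $244).
Bill 2, $170: $115 to deductible, leaving $55; patient's 50% is $27.50. Cost to patient: $142.50. OOP to date $386.50.
Bill 3, $3844: 50% coinsurance on $3844 = $1922. Adding that to $386.50 gives $2308.50, past the $1075 cap; patient pays only $1075 − $386.50 = $688.50.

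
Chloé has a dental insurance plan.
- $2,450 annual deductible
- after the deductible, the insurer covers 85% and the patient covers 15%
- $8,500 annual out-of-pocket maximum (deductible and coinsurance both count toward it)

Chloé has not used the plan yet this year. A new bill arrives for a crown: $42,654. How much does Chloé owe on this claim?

$8,480.60

Deductible not yet touched, so the first $2,450 of the bill goes to the deductible.
That leaves $42,654 − $2,450 = $40,204 for coinsurance.
Patient's 15% share of $40,204 is $6,030.60.
That puts the patient's cost at $2,450 + $6,030.60 = $8,480.60 before any cap.
Cumulative spending $0 + $8,480.60 = $8,480.60 stays under the $8,500 maximum.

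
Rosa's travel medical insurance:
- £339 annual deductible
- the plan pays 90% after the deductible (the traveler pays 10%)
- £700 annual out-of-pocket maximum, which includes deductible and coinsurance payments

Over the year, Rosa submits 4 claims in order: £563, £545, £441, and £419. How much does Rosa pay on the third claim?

£44.10

Bill 1, £563: £339 to deductible, leaving £224; 10% of £224 = £22.40. Cost to traveler: £361.40. OOP to date £361.40.
Bill 2, £545: deductible already satisfied, so traveler's share is 10% × £545 = £54.50. Traveler pays £54.50; OOP now £415.90.
Bill 3, £441: deductible already satisfied, so traveler's share is 10% × £441 = £44.10. Cost to traveler: £44.10. OOP to date £460.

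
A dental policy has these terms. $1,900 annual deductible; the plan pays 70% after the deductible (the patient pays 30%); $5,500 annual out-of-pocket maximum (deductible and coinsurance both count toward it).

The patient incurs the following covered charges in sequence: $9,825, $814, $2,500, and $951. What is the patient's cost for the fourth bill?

$228.30

Claim 1 — $9,825: $1,900 finishes the deductible; $7,925 goes to coinsurance; patient's 30% is $2,377.50. Patient owes $4,277.50 (running OOP $4,277.50).
Claim 2 — $814: 30% coinsurance on $814 = $244.20. Patient owes $244.20 (running OOP $4,521.70).
Claim 3 — $2,500: deductible met; 30% of $2,500 = $750. Cost to patient: $750. OOP to date $5,271.70.
Claim 4 — $951: deductible met; 30% of $951 = $285.30. OOP would hit $5,557 > $5,500, so the cap limits the patient to $5,500 − $5,271.70 = $228.30.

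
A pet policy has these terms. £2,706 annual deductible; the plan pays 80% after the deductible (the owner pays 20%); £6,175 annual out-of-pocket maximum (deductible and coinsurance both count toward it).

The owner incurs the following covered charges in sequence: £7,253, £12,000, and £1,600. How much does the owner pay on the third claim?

Claim 1 (£7,253): deductible takes £2,706, £4,547 remains; 20% of £4,547 = £909.40. Owner pays £3,615.40; OOP now £3,615.40.
Claim 2 (£12,000): deductible met; 20% of £12,000 = £2,400. Owner pays £2,400; OOP now £6,015.40.
Claim 3 (£1,600): deductible already satisfied, so owner's share is 20% × £1,600 = £320. That would push OOP to £6,335.40, over the £6,175 cap, so owner pays £6,175 − £6,015.40 = £159.60.

£159.60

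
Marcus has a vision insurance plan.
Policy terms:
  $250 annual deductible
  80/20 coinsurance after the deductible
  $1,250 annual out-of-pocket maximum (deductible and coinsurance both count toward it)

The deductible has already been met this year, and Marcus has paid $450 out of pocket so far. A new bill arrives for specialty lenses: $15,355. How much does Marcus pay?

$800

The deductible is already satisfied, so the full bill goes to coinsurance.
Member's 20% share of $15,355 is $3,071.
Year-to-date out-of-pocket would reach $450 + $3,071 = $3,521, above the $1,250 maximum, so the member pays only $1,250 − $450 = $800.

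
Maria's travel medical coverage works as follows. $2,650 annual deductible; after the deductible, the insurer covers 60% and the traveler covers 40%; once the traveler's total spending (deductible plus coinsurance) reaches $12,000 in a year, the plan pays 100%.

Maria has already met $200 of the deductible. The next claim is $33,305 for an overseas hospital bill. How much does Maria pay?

$11,800

Remaining deductible: $2,650 − $200 = $2,450.
After the $2,450 deductible portion, $33,305 − $2,450 = $30,855 is subject to coinsurance.
40% of $30,855 = $12,342 falls to the traveler.
Traveler responsibility before any cap: $2,450 + $12,342 = $14,792.
Year-to-date out-of-pocket would reach $200 + $14,792 = $14,992, above the $12,000 maximum, so the traveler pays only $12,000 − $200 = $11,800.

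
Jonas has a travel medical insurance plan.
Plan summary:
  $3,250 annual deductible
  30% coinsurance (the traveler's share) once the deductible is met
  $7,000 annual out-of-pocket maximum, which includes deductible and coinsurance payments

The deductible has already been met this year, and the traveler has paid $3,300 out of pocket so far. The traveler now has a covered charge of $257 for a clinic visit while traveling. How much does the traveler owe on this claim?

The deductible is already satisfied, so the full bill goes to coinsurance.
Traveler's 30% share of $257 is $77.10.
Year-to-date out-of-pocket becomes $3,300 + $77.10 = $3,377.10, still under the $7,000 maximum, so no cap applies.

$77.10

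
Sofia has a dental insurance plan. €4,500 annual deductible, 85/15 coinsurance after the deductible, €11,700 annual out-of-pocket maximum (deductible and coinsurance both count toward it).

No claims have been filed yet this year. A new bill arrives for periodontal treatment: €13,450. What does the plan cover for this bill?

€7,607.50

Deductible not yet touched, so the first €4,500 of the bill goes to the deductible.
After the €4,500 deductible portion, €13,450 − €4,500 = €8,950 is subject to coinsurance.
Coinsurance: €8,950 × 15% = €1,342.50.
So the patient owes €4,500 + €1,342.50 = €5,842.50 before any cap.
Cumulative spending €0 + €5,842.50 = €5,842.50 stays under the €11,700 maximum.
The insurer covers the remainder: €13,450 − €5,842.50 = €7,607.50.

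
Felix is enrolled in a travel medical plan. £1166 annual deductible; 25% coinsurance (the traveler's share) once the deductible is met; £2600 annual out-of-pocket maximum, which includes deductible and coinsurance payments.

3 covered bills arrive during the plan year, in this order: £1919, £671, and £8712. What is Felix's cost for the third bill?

Claim 1 (£1919): deductible takes £1166, £753 remains; 25% of £753 = £188.25. Traveler pays £1354.25; OOP now £1354.25.
Claim 2 (£671): deductible already satisfied, so traveler's share is 25% × £671 = £167.75. Cost to traveler: £167.75. OOP to date £1522.
Claim 3 (£8712): deductible met; 25% of £8712 = £2178. That would push OOP to £3700, over the £2600 cap, so traveler pays £2600 − £1522 = £1078.

£1078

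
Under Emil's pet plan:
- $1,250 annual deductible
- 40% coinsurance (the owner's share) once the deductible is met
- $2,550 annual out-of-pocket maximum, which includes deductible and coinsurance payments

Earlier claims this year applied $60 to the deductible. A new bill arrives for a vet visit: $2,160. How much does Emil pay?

Remaining deductible: $1,250 − $60 = $1,190.
That leaves $2,160 − $1,190 = $970 for coinsurance.
Coinsurance: $970 × 40% = $388.
So the owner owes $1,190 + $388 = $1,578 before any cap.
Year-to-date out-of-pocket becomes $60 + $1,578 = $1,638, still under the $2,550 maximum, so no cap applies.

$1,578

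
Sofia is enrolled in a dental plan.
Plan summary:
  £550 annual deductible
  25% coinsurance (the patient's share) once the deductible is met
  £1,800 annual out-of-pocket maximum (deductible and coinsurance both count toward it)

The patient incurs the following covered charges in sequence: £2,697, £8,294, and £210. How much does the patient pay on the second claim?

#1 (£2,697): £550 to deductible, leaving £2,147; coinsurance £2,147 × 25% = £536.75. Patient owes £1,086.75 (running OOP £1,086.75).
#2 (£8,294): deductible already satisfied, so patient's share is 25% × £8,294 = £2,073.50. Adding that to £1,086.75 gives £3,160.25, past the £1,800 cap; patient pays only £1,800 − £1,086.75 = £713.25.

£713.25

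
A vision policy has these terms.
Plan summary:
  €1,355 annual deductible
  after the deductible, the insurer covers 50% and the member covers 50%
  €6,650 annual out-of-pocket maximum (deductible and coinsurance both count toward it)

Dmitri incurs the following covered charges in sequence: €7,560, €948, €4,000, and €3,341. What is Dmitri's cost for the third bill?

Bill 1, €7,560: €1,355 to deductible, leaving €6,205; 50% of €6,205 = €3,102.50. Cost to member: €4,457.50. OOP to date €4,457.50.
Bill 2, €948: deductible already satisfied, so member's share is 50% × €948 = €474. Member owes €474 (running OOP €4,931.50).
Bill 3, €4,000: deductible already satisfied, so member's share is 50% × €4,000 = €2,000. That would push OOP to €6,931.50, over the €6,650 cap, so member pays €6,650 − €4,931.50 = €1,718.50.

€1,718.50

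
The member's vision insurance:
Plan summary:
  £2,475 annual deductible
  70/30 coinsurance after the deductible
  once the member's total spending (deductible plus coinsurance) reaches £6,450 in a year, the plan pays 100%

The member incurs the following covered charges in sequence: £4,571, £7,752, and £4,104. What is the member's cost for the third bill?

Claim 1 (£4,571): £2,475 finishes the deductible; £2,096 goes to coinsurance; 30% of £2,096 = £628.80. Cost to member: £3,103.80. OOP to date £3,103.80.
Claim 2 (£7,752): deductible met; 30% of £7,752 = £2,325.60. Cost to member: £2,325.60. OOP to date £5,429.40.
Claim 3 (£4,104): 30% coinsurance on £4,104 = £1,231.20. OOP would hit £6,660.60 > £6,450, so the cap limits the member to £6,450 − £5,429.40 = £1,020.60.

£1,020.60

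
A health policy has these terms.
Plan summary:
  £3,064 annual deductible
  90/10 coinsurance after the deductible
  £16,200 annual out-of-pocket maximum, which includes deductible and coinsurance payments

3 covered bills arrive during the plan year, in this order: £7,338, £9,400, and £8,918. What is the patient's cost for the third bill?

£891.80

Bill 1, £7,338: £3,064 finishes the deductible; £4,274 goes to coinsurance; coinsurance £4,274 × 10% = £427.40. Patient pays £3,491.40; OOP now £3,491.40.
Bill 2, £9,400: deductible already satisfied, so patient's share is 10% × £9,400 = £940. Patient pays £940; OOP now £4,431.40.
Bill 3, £8,918: deductible met; 10% of £8,918 = £891.80. Cost to patient: £891.80. OOP to date £5,323.20.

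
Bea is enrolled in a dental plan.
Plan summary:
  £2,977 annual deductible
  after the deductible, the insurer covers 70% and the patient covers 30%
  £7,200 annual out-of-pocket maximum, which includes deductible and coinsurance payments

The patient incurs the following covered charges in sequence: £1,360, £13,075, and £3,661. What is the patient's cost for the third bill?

Claim 1 — £1,360: entire amount goes to the deductible. Patient pays £1,360; OOP now £1,360.
Claim 2 — £13,075: deductible takes £1,617, £11,458 remains; 30% of £11,458 = £3,437.40. Patient pays £5,054.40; OOP now £6,414.40.
Claim 3 — £3,661: deductible already satisfied, so patient's share is 30% × £3,661 = £1,098.30. That would push OOP to £7,512.70, over the £7,200 cap, so patient pays £7,200 − £6,414.40 = £785.60.

£785.60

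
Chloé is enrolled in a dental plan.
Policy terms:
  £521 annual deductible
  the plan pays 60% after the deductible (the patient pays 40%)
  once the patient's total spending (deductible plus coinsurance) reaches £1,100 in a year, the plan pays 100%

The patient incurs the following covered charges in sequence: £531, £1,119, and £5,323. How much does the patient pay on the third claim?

£127.40

Bill 1, £531: deductible takes £521, £10 remains; 40% of £10 = £4. Cost to patient: £525. OOP to date £525.
Bill 2, £1,119: 40% coinsurance on £1,119 = £447.60. Patient owes £447.60 (running OOP £972.60).
Bill 3, £5,323: deductible met; 40% of £5,323 = £2,129.20. Adding that to £972.60 gives £3,101.80, past the £1,100 cap; patient pays only £1,100 − £972.60 = £127.40.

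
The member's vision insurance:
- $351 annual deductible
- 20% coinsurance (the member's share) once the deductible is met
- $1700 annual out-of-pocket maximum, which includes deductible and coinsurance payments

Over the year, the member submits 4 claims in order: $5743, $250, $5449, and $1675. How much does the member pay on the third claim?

$220.60

Claim 1 ($5743): $351 to deductible, leaving $5392; member's 20% is $1078.40. Member pays $1429.40; OOP now $1429.40.
Claim 2 ($250): deductible met; 20% of $250 = $50. Member owes $50 (running OOP $1479.40).
Claim 3 ($5449): deductible already satisfied, so member's share is 20% × $5449 = $1089.80. OOP would hit $2569.20 > $1700, so the cap limits the member to $1700 − $1479.40 = $220.60.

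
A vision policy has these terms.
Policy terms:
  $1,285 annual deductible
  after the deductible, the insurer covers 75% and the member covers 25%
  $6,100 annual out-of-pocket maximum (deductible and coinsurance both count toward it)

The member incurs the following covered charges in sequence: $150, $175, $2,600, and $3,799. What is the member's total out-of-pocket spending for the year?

Claim 1 ($150): entire amount goes to the deductible. Cost to member: $150. OOP to date $150.
Claim 2 ($175): all of it applies to the deductible. Cost to member: $175. OOP to date $325.
Claim 3 ($2,600): deductible takes $960, $1,640 remains; coinsurance $1,640 × 25% = $410. Member owes $1,370 (running OOP $1,695).
Claim 4 ($3,799): deductible met; 25% of $3,799 = $949.75. Cost to member: $949.75. OOP to date $2,644.75.
Total paid by the member: $150 + $175 + $1,370 + $949.75 = $2,644.75.

$2,644.75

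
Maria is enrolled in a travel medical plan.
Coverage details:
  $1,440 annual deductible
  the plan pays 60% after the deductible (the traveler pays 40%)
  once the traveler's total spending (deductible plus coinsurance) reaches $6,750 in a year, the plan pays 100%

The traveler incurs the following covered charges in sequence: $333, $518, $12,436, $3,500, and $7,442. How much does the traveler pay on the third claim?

Claim 1 — $333: all of it applies to the deductible. Traveler owes $333 (running OOP $333).
Claim 2 — $518: entire amount goes to the deductible. Traveler pays $518; OOP now $851.
Claim 3 — $12,436: $589 finishes the deductible; $11,847 goes to coinsurance; 40% of $11,847 = $4,738.80. Traveler pays $5,327.80; OOP now $6,178.80.

$5,327.80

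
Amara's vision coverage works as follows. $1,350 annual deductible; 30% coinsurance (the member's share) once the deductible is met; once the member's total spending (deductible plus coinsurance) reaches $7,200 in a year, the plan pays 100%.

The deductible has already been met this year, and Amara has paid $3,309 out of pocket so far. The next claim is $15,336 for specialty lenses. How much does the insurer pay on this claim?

$11,445

The deductible is already satisfied, so the full bill goes to coinsurance.
Coinsurance: $15,336 × 30% = $4,600.80.
Year-to-date out-of-pocket would reach $3,309 + $4,600.80 = $7,909.80, above the $7,200 maximum, so the member pays only $7,200 − $3,309 = $3,891.
The plan picks up $15,336 − $3,891 = $11,445.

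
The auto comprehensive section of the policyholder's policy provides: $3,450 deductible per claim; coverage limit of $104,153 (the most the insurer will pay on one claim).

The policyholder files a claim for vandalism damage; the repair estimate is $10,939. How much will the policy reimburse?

Less the $3,450 deductible: $10,939 − $3,450 = $7,489.
$7,489 ≤ $104,153, so the limit doesn't bind; insurer pays $7,489.

$7,489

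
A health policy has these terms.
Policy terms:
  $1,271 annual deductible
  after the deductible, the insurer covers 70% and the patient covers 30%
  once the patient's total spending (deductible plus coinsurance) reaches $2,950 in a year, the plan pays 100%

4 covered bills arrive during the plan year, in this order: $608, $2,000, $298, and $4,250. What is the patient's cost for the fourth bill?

$1,188.50

Claim 1 ($608): entire amount goes to the deductible. Cost to patient: $608. OOP to date $608.
Claim 2 ($2,000): deductible takes $663, $1,337 remains; 30% of $1,337 = $401.10. Cost to patient: $1,064.10. OOP to date $1,672.10.
Claim 3 ($298): deductible met; 30% of $298 = $89.40. Patient pays $89.40; OOP now $1,761.50.
Claim 4 ($4,250): 30% coinsurance on $4,250 = $1,275. OOP would hit $3,036.50 > $2,950, so the cap limits the patient to $2,950 − $1,761.50 = $1,188.50.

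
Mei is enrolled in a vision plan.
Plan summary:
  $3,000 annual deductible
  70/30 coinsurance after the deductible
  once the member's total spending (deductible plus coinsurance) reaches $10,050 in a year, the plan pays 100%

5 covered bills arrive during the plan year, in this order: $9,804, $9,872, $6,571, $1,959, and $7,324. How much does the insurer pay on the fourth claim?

Bill 1, $9,804: $3,000 finishes the deductible; $6,804 goes to coinsurance; 30% of $6,804 = $2,041.20. Member owes $5,041.20 (running OOP $5,041.20). Insurer: $9,804 − $5,041.20 = $4,762.80.
Bill 2, $9,872: deductible already satisfied, so member's share is 30% × $9,872 = $2,961.60. Member pays $2,961.60; OOP now $8,002.80. Insurer: $9,872 − $2,961.60 = $6,910.40.
Bill 3, $6,571: deductible already satisfied, so member's share is 30% × $6,571 = $1,971.30. Cost to member: $1,971.30. OOP to date $9,974.10. Insurer: $6,571 − $1,971.30 = $4,599.70.
Bill 4, $1,959: deductible already satisfied, so member's share is 30% × $1,959 = $587.70. That would push OOP to $10,561.80, over the $10,050 cap, so member pays $10,050 − $9,974.10 = $75.90. Plan pays $1,959 − $75.90 = $1,883.10.

$1,883.10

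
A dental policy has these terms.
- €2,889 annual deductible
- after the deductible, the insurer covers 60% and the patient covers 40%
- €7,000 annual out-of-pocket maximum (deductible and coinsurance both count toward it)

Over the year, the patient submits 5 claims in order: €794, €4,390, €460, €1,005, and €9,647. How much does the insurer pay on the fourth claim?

Claim 1 — €794: entire amount goes to the deductible. Patient pays €794; OOP now €794. Insurer: €794 − €794 = €0.
Claim 2 — €4,390: €2,095 to deductible, leaving €2,295; patient's 40% is €918. Patient pays €3,013; OOP now €3,807. Insurer: €4,390 − €3,013 = €1,377.
Claim 3 — €460: deductible met; 40% of €460 = €184. Patient owes €184 (running OOP €3,991). Plan pays €460 − €184 = €276.
Claim 4 — €1,005: 40% coinsurance on €1,005 = €402. Patient pays €402; OOP now €4,393. Insurer: €1,005 − €402 = €603.

€603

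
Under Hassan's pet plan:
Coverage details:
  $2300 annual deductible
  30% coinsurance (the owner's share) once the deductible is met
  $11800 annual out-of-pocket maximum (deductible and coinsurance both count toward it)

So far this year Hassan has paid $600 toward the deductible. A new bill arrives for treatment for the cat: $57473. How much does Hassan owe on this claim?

Deductible still to meet: $2300 − $600 = $1700.
The remaining $55773 (= $57473 − $1700) moves to coinsurance.
Owner's 30% share of $55773 is $16731.90.
So the owner owes $1700 + $16731.90 = $18431.90 before any cap.
Adding $18431.90 to the $600 already spent would give $19031.90, which exceeds the $11800 cap; the owner pays just $11800 − $600 = $11200.

$11200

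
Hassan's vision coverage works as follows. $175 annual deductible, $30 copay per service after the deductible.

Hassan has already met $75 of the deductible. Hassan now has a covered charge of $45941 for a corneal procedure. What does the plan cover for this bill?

Deductible still to meet: $175 − $75 = $100.
That leaves $45941 − $100 = $45841 for the copay.
Copay on this service: $30.
Member responsibility: $100 + $30 = $130.
Insurer pays the balance: $45941 − $130 = $45811.

$45811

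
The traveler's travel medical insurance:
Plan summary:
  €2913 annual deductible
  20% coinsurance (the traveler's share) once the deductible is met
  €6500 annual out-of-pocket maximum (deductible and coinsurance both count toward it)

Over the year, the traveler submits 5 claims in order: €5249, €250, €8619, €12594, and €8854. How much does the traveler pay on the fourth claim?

Claim 1 (€5249): €2913 to deductible, leaving €2336; 20% of €2336 = €467.20. Traveler owes €3380.20 (running OOP €3380.20).
Claim 2 (€250): 20% coinsurance on €250 = €50. Traveler pays €50; OOP now €3430.20.
Claim 3 (€8619): deductible met; 20% of €8619 = €1723.80. Traveler pays €1723.80; OOP now €5154.
Claim 4 (€12594): deductible already satisfied, so traveler's share is 20% × €12594 = €2518.80. Adding that to €5154 gives €7672.80, past the €6500 cap; traveler pays only €6500 − €5154 = €1346.

€1346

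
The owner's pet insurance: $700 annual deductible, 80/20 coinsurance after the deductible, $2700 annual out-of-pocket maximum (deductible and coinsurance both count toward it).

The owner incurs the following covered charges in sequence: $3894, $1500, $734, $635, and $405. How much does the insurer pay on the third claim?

Claim 1 ($3894): $700 finishes the deductible; $3194 goes to coinsurance; 20% of $3194 = $638.80. Owner owes $1338.80 (running OOP $1338.80). Plan pays $3894 − $1338.80 = $2555.20.
Claim 2 ($1500): 20% coinsurance on $1500 = $300. Cost to owner: $300. OOP to date $1638.80. Plan pays $1500 − $300 = $1200.
Claim 3 ($734): 20% coinsurance on $734 = $146.80. Owner pays $146.80; OOP now $1785.60. Plan pays $734 − $146.80 = $587.20.

$587.20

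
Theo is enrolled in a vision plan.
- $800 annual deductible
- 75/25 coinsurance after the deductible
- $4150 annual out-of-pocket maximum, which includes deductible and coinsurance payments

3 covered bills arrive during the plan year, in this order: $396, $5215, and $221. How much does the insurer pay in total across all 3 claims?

$3774

#1 ($396): fully absorbed by the deductible. Member owes $396 (running OOP $396). Insurer: $396 − $396 = $0.
#2 ($5215): $404 to deductible, leaving $4811; member's 25% is $1202.75. Member owes $1606.75 (running OOP $2002.75). Insurer: $5215 − $1606.75 = $3608.25.
#3 ($221): 25% coinsurance on $221 = $55.25. Cost to member: $55.25. OOP to date $2058. Plan pays $221 − $55.25 = $165.75.
Insurer total = bills − member's total = $5832 − $2058 = $3774.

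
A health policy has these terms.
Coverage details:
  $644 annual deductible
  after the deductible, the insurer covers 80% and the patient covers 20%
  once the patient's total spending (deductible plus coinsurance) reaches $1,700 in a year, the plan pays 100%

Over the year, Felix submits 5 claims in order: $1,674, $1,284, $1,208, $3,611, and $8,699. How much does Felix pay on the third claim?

$241.60

Bill 1, $1,674: deductible takes $644, $1,030 remains; patient's 20% is $206. Cost to patient: $850. OOP to date $850.
Bill 2, $1,284: 20% coinsurance on $1,284 = $256.80. Patient pays $256.80; OOP now $1,106.80.
Bill 3, $1,208: 20% coinsurance on $1,208 = $241.60. Cost to patient: $241.60. OOP to date $1,348.40.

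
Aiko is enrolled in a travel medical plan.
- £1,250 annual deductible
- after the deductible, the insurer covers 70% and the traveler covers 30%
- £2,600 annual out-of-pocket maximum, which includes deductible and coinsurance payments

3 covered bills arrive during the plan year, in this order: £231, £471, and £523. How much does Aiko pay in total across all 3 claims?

£1,225

#1 (£231): fully absorbed by the deductible. Cost to traveler: £231. OOP to date £231.
#2 (£471): fully absorbed by the deductible. Cost to traveler: £471. OOP to date £702.
#3 (£523): fully absorbed by the deductible. Cost to traveler: £523. OOP to date £1,225.
Total paid by the traveler: £231 + £471 + £523 = £1,225.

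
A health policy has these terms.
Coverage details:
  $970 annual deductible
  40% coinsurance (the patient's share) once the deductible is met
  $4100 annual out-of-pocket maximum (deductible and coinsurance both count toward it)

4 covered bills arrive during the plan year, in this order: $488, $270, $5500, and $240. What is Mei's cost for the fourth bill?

$96

Bill 1, $488: entire amount goes to the deductible. Cost to patient: $488. OOP to date $488.
Bill 2, $270: entire amount goes to the deductible. Patient pays $270; OOP now $758.
Bill 3, $5500: deductible takes $212, $5288 remains; patient's 40% is $2115.20. Cost to patient: $2327.20. OOP to date $3085.20.
Bill 4, $240: deductible met; 40% of $240 = $96. Patient owes $96 (running OOP $3181.20).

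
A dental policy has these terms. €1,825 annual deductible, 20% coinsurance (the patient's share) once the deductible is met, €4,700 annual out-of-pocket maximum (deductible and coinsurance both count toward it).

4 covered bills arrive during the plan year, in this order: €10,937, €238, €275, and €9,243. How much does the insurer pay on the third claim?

#1 (€10,937): €1,825 to deductible, leaving €9,112; 20% of €9,112 = €1,822.40. Patient pays €3,647.40; OOP now €3,647.40. Plan pays €10,937 − €3,647.40 = €7,289.60.
#2 (€238): deductible met; 20% of €238 = €47.60. Patient owes €47.60 (running OOP €3,695). Insurer: €238 − €47.60 = €190.40.
#3 (€275): 20% coinsurance on €275 = €55. Patient owes €55 (running OOP €3,750). Insurer: €275 − €55 = €220.

€220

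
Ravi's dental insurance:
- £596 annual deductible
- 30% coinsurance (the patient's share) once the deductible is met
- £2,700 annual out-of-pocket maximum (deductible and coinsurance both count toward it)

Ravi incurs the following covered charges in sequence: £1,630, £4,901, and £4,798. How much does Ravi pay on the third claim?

#1 (£1,630): deductible takes £596, £1,034 remains; coinsurance £1,034 × 30% = £310.20. Patient pays £906.20; OOP now £906.20.
#2 (£4,901): deductible already satisfied, so patient's share is 30% × £4,901 = £1,470.30. Cost to patient: £1,470.30. OOP to date £2,376.50.
#3 (£4,798): 30% coinsurance on £4,798 = £1,439.40. OOP would hit £3,815.90 > £2,700, so the cap limits the patient to £2,700 − £2,376.50 = £323.50.

£323.50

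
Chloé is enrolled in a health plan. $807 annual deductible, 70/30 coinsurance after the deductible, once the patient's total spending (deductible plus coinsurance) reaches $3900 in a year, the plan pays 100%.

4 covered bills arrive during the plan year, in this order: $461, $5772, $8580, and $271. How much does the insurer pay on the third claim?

Claim 1 ($461): all of it applies to the deductible. Patient pays $461; OOP now $461. Insurer: $461 − $461 = $0.
Claim 2 ($5772): deductible takes $346, $5426 remains; patient's 30% is $1627.80. Patient owes $1973.80 (running OOP $2434.80). Insurer: $5772 − $1973.80 = $3798.20.
Claim 3 ($8580): deductible already satisfied, so patient's share is 30% × $8580 = $2574. Adding that to $2434.80 gives $5008.80, past the $3900 cap; patient pays only $3900 − $2434.80 = $1465.20. Plan pays $8580 − $1465.20 = $7114.80.

$7114.80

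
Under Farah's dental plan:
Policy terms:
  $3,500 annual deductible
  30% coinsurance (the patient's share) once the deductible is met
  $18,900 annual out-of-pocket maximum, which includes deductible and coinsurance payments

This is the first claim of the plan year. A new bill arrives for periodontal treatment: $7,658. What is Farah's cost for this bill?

Nothing has been paid toward the $3,500 deductible, so the first $3,500 of this charge is applied there.
After the $3,500 deductible portion, $7,658 − $3,500 = $4,158 is subject to coinsurance.
Patient's 30% share of $4,158 is $1,247.40.
That puts the patient's cost at $3,500 + $1,247.40 = $4,747.40 before any cap.
Year-to-date out-of-pocket becomes $0 + $4,747.40 = $4,747.40, still under the $18,900 maximum, so no cap applies.

$4,747.40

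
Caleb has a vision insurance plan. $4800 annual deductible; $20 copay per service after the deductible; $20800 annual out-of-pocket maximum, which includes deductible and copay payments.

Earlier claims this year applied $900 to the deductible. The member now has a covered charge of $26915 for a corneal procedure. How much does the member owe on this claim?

$3920

Remaining deductible: $4800 − $900 = $3900.
That leaves $26915 − $3900 = $23015 for the copay.
Copay on this service: $20.
Member responsibility before any cap: $3900 + $20 = $3920.
Total out-of-pocket so far would be $900 + $3920 = $4820, below the $20800 cap — no reduction.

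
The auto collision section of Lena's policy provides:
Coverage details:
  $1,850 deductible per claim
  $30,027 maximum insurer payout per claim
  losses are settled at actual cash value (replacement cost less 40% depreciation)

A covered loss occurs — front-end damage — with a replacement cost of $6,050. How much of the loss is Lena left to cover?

$4,270

At 40% depreciation, ACV = $6,050 − $2,420 = $3,630.
After the deductible, $3,630 − $1,850 = $1,780 remains.
That's under the $30,027 cap, so the insurer reimburses the full $1,780.
Out of pocket: $6,050 − $1,780 = $4,270.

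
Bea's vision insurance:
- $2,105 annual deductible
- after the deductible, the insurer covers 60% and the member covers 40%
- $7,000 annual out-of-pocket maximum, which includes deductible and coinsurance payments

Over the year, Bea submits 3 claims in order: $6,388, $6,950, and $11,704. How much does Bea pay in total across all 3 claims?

$7,000

Bill 1, $6,388: $2,105 finishes the deductible; $4,283 goes to coinsurance; member's 40% is $1,713.20. Member pays $3,818.20; OOP now $3,818.20.
Bill 2, $6,950: deductible met; 40% of $6,950 = $2,780. Cost to member: $2,780. OOP to date $6,598.20.
Bill 3, $11,704: 40% coinsurance on $11,704 = $4,681.60. That would push OOP to $11,279.80, over the $7,000 cap, so member pays $7,000 − $6,598.20 = $401.80.
Total paid by the member: $3,818.20 + $2,780 + $401.80 = $7,000.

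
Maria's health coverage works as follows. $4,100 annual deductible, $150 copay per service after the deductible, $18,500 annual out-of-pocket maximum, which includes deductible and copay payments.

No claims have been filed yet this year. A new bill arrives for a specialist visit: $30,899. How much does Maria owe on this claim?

$4,250

The full $4,100 deductible is still open; $4,100 of this bill applies to it.
After the $4,100 deductible portion, $30,899 − $4,100 = $26,799 is subject to the copay.
Copay on this service: $150.
So the patient owes $4,100 + $150 = $4,250 before any cap.
Year-to-date out-of-pocket becomes $0 + $4,250 = $4,250, still under the $18,500 maximum, so no cap applies.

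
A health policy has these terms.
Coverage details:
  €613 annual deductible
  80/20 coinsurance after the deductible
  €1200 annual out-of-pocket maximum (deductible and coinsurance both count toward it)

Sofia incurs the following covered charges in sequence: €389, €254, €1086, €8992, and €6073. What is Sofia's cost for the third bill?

€217.20

Claim 1 (€389): fully absorbed by the deductible. Patient owes €389 (running OOP €389).
Claim 2 (€254): €224 finishes the deductible; €30 goes to coinsurance; 20% of €30 = €6. Patient owes €230 (running OOP €619).
Claim 3 (€1086): 20% coinsurance on €1086 = €217.20. Patient owes €217.20 (running OOP €836.20).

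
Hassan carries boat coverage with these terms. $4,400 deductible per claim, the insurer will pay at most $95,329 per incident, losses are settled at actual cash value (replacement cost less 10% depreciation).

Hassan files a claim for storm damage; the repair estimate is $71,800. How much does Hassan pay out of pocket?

$11,580

Actual cash value after 10% depreciation: $71,800 × 90% = $64,620.
After the deductible, $64,620 − $4,400 = $60,220 remains.
$60,220 ≤ $95,329, so the limit doesn't bind; insurer pays $60,220.
The owner bears the rest of the original loss: $71,800 − $60,220 = $11,580.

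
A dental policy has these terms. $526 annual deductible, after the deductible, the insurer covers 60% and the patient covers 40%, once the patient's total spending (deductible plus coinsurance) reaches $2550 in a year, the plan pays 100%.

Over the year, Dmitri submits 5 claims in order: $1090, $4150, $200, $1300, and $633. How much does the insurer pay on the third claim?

$120

Claim 1 ($1090): $526 finishes the deductible; $564 goes to coinsurance; patient's 40% is $225.60. Patient pays $751.60; OOP now $751.60. Insurer: $1090 − $751.60 = $338.40.
Claim 2 ($4150): 40% coinsurance on $4150 = $1660. Cost to patient: $1660. OOP to date $2411.60. Insurer: $4150 − $1660 = $2490.
Claim 3 ($200): 40% coinsurance on $200 = $80. Patient owes $80 (running OOP $2491.60). Insurer: $200 − $80 = $120.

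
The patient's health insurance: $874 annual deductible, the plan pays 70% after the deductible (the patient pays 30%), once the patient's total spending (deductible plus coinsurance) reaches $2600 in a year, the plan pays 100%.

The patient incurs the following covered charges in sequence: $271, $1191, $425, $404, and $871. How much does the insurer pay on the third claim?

#1 ($271): fully absorbed by the deductible. Patient pays $271; OOP now $271. Insurer: $271 − $271 = $0.
#2 ($1191): $603 to deductible, leaving $588; 30% of $588 = $176.40. Patient pays $779.40; OOP now $1050.40. Plan pays $1191 − $779.40 = $411.60.
#3 ($425): deductible already satisfied, so patient's share is 30% × $425 = $127.50. Patient owes $127.50 (running OOP $1177.90). Insurer: $425 − $127.50 = $297.50.

$297.50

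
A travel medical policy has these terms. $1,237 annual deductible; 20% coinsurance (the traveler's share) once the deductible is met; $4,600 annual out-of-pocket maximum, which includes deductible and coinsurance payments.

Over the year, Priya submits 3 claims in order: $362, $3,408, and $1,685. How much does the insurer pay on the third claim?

#1 ($362): all of it applies to the deductible. Traveler owes $362 (running OOP $362). Plan pays $362 − $362 = $0.
#2 ($3,408): deductible takes $875, $2,533 remains; coinsurance $2,533 × 20% = $506.60. Traveler owes $1,381.60 (running OOP $1,743.60). Insurer: $3,408 − $1,381.60 = $2,026.40.
#3 ($1,685): 20% coinsurance on $1,685 = $337. Cost to traveler: $337. OOP to date $2,080.60. Insurer: $1,685 − $337 = $1,348.

$1,348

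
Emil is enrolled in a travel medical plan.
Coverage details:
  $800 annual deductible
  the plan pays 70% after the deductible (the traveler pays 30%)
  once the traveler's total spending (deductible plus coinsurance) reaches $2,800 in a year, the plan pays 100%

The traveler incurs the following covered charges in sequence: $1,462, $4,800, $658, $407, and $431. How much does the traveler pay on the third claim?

$197.40

#1 ($1,462): $800 finishes the deductible; $662 goes to coinsurance; traveler's 30% is $198.60. Traveler owes $998.60 (running OOP $998.60).
#2 ($4,800): deductible met; 30% of $4,800 = $1,440. Traveler pays $1,440; OOP now $2,438.60.
#3 ($658): deductible met; 30% of $658 = $197.40. Traveler owes $197.40 (running OOP $2,636).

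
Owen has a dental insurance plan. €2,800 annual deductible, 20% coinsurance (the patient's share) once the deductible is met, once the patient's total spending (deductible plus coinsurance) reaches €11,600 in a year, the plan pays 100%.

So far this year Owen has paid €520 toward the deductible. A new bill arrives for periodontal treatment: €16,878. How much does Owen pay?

€5,199.60

Deductible still to meet: €2,800 − €520 = €2,280.
That leaves €16,878 − €2,280 = €14,598 for coinsurance.
20% of €14,598 = €2,919.60 falls to the patient.
That puts the patient's cost at €2,280 + €2,919.60 = €5,199.60 before any cap.
Year-to-date out-of-pocket becomes €520 + €5,199.60 = €5,719.60, still under the €11,600 maximum, so no cap applies.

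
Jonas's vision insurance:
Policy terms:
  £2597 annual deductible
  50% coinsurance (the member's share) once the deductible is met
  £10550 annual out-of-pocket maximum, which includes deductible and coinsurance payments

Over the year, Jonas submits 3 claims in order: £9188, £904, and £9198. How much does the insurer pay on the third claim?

£4992.50

Claim 1 — £9188: deductible takes £2597, £6591 remains; 50% of £6591 = £3295.50. Member owes £5892.50 (running OOP £5892.50). Plan pays £9188 − £5892.50 = £3295.50.
Claim 2 — £904: deductible already satisfied, so member's share is 50% × £904 = £452. Cost to member: £452. OOP to date £6344.50. Plan pays £904 − £452 = £452.
Claim 3 — £9198: 50% coinsurance on £9198 = £4599. OOP would hit £10943.50 > £10550, so the cap limits the member to £10550 − £6344.50 = £4205.50. Insurer: £9198 − £4205.50 = £4992.50.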